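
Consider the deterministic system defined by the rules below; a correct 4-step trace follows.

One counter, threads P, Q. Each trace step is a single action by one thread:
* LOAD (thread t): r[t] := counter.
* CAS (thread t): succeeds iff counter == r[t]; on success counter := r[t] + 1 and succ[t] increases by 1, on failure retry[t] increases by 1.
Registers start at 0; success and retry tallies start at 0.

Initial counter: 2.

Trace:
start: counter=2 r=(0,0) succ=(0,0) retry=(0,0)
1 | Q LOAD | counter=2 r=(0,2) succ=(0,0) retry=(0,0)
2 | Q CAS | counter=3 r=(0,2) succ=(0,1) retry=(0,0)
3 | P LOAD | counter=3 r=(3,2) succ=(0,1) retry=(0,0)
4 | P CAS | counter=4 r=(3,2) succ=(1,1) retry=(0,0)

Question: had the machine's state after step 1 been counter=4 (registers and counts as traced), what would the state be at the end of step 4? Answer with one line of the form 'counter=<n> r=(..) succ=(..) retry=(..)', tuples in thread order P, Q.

counter=5 r=(4,2) succ=(1,0) retry=(0,1)

state after step 1 := counter=4 r=(0,2) succ=(0,0) retry=(0,0)
2 | Q CAS | counter=4 r=(0,2) succ=(0,0) retry=(0,1)
3 | P LOAD | counter=4 r=(4,2) succ=(0,0) retry=(0,1)
4 | P CAS | counter=5 r=(4,2) succ=(1,0) retry=(0,1)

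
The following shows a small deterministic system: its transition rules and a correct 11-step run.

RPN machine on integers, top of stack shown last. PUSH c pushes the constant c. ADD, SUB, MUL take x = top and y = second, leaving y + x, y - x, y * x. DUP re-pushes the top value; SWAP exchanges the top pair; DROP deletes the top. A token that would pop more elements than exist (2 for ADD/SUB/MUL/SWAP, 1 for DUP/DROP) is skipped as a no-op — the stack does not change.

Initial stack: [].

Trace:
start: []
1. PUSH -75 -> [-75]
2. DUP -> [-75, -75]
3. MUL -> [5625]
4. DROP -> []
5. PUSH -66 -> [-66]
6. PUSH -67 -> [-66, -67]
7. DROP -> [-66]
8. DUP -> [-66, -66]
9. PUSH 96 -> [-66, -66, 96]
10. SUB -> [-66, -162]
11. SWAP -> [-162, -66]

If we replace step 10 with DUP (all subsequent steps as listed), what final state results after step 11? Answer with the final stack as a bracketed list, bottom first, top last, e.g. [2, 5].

(re-executing from step 10 with the substitution; state before step 10: [-66, -66, 96])
10. DUP -> [-66, -66, 96, 96]
11. SWAP -> [-66, -66, 96, 96]

[-66, -66, 96, 96]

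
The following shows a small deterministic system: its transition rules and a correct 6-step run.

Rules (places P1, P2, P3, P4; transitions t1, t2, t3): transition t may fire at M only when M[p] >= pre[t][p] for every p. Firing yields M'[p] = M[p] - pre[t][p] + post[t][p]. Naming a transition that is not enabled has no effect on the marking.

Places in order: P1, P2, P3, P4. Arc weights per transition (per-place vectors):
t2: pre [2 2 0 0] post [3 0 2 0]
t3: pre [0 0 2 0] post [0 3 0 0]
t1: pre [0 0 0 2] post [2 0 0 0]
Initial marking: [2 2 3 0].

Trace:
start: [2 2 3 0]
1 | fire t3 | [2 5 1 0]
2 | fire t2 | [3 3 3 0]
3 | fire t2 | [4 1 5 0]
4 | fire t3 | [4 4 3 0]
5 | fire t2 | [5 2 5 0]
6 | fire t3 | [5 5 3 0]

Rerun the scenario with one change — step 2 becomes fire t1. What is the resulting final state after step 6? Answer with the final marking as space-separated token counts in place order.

4 7 1 0

(re-executing from step 2 with the substitution; state before step 2: [2 5 1 0])
2 | fire t1 | [2 5 1 0]
3 | fire t2 | [3 3 3 0]
4 | fire t3 | [3 6 1 0]
5 | fire t2 | [4 4 3 0]
6 | fire t3 | [4 7 1 0]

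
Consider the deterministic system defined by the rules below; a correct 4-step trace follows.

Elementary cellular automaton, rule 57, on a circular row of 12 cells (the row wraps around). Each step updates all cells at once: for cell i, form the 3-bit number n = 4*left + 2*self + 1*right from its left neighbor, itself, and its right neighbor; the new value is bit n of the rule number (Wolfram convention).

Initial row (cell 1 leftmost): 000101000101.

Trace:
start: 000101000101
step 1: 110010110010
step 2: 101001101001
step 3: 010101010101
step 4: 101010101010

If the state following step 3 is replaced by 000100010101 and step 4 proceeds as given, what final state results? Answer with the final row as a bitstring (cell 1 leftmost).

110011001010

state after step 3 := 000100010101
step 4: 110011001010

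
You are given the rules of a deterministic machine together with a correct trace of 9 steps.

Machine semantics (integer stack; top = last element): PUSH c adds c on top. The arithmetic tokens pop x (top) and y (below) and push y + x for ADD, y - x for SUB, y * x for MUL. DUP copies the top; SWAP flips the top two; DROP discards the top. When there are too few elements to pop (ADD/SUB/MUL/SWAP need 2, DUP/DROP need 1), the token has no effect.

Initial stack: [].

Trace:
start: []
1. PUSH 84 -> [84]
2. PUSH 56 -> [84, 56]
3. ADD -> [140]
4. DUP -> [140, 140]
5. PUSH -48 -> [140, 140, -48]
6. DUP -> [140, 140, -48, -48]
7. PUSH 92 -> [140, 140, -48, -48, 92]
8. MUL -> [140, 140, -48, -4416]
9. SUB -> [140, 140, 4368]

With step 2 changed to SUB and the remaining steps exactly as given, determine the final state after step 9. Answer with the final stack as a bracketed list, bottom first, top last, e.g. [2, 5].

[84, 84, 4368]

(re-executing from step 2 with the substitution; state before step 2: [84])
2. SUB -> [84]
3. ADD -> [84]
4. DUP -> [84, 84]
5. PUSH -48 -> [84, 84, -48]
6. DUP -> [84, 84, -48, -48]
7. PUSH 92 -> [84, 84, -48, -48, 92]
8. MUL -> [84, 84, -48, -4416]
9. SUB -> [84, 84, 4368]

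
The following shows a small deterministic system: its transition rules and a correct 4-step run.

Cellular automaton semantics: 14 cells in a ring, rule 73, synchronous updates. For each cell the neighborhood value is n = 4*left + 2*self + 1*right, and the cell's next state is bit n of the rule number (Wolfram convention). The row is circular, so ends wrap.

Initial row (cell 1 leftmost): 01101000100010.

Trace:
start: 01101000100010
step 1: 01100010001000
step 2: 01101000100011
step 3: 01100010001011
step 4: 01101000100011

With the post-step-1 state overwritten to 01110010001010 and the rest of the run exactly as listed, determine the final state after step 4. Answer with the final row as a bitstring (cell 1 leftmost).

01110110101001

state after step 1 := 01110010001010
step 2: 01010000100000
step 3: 00000110001111
step 4: 01110110101001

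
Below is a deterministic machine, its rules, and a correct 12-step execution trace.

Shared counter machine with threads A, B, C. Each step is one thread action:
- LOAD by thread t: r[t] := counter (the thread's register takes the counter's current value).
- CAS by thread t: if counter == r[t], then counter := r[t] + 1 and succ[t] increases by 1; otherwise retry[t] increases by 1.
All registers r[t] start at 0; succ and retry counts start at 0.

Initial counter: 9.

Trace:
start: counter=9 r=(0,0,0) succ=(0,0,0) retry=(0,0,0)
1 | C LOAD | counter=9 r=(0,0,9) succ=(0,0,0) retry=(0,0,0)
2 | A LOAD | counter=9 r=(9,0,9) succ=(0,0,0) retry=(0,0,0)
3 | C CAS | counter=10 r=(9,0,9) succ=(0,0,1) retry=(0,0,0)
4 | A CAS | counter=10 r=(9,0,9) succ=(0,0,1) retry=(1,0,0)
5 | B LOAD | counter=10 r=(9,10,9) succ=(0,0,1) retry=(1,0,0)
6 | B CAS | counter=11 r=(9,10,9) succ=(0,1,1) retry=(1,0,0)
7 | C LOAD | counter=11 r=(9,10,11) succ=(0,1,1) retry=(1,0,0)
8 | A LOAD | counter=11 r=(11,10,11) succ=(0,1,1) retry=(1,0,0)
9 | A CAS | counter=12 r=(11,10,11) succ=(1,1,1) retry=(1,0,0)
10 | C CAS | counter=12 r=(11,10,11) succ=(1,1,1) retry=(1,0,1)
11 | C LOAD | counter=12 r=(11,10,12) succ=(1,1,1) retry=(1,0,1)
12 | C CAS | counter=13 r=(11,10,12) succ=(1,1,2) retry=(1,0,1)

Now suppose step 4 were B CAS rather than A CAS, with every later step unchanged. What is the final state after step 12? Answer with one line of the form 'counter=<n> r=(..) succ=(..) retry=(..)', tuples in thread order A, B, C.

counter=13 r=(11,10,12) succ=(1,1,2) retry=(0,1,1)

(re-executing from step 4 with the substitution; state before step 4: counter=10 r=(9,0,9) succ=(0,0,1) retry=(0,0,0))
4 | B CAS | counter=10 r=(9,0,9) succ=(0,0,1) retry=(0,1,0)
5 | B LOAD | counter=10 r=(9,10,9) succ=(0,0,1) retry=(0,1,0)
6 | B CAS | counter=11 r=(9,10,9) succ=(0,1,1) retry=(0,1,0)
7 | C LOAD | counter=11 r=(9,10,11) succ=(0,1,1) retry=(0,1,0)
8 | A LOAD | counter=11 r=(11,10,11) succ=(0,1,1) retry=(0,1,0)
9 | A CAS | counter=12 r=(11,10,11) succ=(1,1,1) retry=(0,1,0)
10 | C CAS | counter=12 r=(11,10,11) succ=(1,1,1) retry=(0,1,1)
11 | C LOAD | counter=12 r=(11,10,12) succ=(1,1,1) retry=(0,1,1)
12 | C CAS | counter=13 r=(11,10,12) succ=(1,1,2) retry=(0,1,1)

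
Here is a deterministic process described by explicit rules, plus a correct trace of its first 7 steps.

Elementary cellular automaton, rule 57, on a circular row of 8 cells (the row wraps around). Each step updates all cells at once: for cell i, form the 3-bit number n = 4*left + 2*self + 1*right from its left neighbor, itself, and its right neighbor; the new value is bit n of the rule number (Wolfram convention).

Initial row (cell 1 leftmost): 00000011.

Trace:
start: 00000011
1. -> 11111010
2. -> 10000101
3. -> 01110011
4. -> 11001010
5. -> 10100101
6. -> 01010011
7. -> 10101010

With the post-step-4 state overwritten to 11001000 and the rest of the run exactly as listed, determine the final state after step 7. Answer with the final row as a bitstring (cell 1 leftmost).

10101010

state after step 4 := 11001000
5. -> 10100110
6. -> 01010101
7. -> 10101010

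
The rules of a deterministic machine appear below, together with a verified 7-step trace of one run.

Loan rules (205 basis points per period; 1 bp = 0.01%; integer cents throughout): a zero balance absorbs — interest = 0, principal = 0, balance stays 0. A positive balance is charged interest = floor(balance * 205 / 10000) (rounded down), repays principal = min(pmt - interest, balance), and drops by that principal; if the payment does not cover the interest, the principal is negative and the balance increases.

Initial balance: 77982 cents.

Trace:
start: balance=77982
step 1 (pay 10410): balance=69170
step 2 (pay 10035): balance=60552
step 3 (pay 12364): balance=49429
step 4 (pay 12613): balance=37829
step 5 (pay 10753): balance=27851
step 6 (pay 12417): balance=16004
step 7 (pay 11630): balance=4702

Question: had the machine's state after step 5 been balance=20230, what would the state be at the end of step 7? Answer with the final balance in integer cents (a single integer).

0

state after step 5 := balance=20230
step 6 (pay 12417): balance=8227
step 7 (pay 11630): balance=0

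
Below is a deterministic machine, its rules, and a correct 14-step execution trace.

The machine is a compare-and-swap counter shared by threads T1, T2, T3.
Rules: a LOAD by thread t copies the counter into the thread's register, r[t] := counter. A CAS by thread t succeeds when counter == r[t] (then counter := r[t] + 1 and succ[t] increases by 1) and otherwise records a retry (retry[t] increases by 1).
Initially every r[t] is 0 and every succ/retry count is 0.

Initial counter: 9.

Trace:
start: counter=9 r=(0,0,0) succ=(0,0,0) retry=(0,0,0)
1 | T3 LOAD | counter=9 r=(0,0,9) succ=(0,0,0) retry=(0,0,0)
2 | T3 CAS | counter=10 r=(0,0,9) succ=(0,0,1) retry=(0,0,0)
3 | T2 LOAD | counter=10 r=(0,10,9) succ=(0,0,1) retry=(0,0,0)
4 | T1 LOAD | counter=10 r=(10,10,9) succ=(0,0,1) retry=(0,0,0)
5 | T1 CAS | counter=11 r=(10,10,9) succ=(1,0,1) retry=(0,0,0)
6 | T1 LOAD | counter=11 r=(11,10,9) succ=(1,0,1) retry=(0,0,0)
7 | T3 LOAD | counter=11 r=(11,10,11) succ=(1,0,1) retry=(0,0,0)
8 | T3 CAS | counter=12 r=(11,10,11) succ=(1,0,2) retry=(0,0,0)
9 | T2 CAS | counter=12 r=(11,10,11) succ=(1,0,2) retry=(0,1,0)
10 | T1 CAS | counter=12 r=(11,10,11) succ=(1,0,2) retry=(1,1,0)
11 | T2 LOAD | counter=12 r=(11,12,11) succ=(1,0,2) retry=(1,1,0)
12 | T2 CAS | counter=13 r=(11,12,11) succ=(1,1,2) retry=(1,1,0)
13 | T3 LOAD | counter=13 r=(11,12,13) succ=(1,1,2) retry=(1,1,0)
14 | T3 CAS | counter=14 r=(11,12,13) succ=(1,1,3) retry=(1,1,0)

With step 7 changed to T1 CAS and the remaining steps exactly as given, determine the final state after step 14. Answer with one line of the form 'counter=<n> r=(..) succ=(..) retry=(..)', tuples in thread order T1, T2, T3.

counter=14 r=(11,12,13) succ=(2,1,2) retry=(1,1,1)

(re-executing from step 7 with the substitution; state before step 7: counter=11 r=(11,10,9) succ=(1,0,1) retry=(0,0,0))
7 | T1 CAS | counter=12 r=(11,10,9) succ=(2,0,1) retry=(0,0,0)
8 | T3 CAS | counter=12 r=(11,10,9) succ=(2,0,1) retry=(0,0,1)
9 | T2 CAS | counter=12 r=(11,10,9) succ=(2,0,1) retry=(0,1,1)
10 | T1 CAS | counter=12 r=(11,10,9) succ=(2,0,1) retry=(1,1,1)
11 | T2 LOAD | counter=12 r=(11,12,9) succ=(2,0,1) retry=(1,1,1)
12 | T2 CAS | counter=13 r=(11,12,9) succ=(2,1,1) retry=(1,1,1)
13 | T3 LOAD | counter=13 r=(11,12,13) succ=(2,1,1) retry=(1,1,1)
14 | T3 CAS | counter=14 r=(11,12,13) succ=(2,1,2) retry=(1,1,1)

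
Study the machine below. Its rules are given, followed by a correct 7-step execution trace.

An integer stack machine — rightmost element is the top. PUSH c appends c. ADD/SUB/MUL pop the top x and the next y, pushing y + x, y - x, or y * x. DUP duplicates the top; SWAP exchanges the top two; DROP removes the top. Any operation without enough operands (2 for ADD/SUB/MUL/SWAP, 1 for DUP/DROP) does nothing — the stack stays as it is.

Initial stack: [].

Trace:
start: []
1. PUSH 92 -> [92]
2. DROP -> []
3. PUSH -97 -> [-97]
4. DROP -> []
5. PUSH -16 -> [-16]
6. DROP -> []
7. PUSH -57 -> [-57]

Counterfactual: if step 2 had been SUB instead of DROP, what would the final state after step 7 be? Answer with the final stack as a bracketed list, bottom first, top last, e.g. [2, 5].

(re-executing from step 2 with the substitution; state before step 2: [92])
2. SUB -> [92]
3. PUSH -97 -> [92, -97]
4. DROP -> [92]
5. PUSH -16 -> [92, -16]
6. DROP -> [92]
7. PUSH -57 -> [92, -57]

[92, -57]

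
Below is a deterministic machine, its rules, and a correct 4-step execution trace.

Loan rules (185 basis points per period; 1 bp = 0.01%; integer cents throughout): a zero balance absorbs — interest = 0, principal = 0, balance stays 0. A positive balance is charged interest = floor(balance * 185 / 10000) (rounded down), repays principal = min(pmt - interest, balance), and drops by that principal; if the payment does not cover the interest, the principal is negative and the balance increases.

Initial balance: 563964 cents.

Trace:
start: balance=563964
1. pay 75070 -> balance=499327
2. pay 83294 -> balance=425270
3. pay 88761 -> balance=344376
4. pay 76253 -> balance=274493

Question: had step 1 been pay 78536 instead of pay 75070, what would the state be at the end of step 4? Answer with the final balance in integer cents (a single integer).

(re-executing from step 1 with the substitution; state before step 1: balance=563964)
1. pay 78536 -> balance=495861
2. pay 83294 -> balance=421740
3. pay 88761 -> balance=340781
4. pay 76253 -> balance=270832

270832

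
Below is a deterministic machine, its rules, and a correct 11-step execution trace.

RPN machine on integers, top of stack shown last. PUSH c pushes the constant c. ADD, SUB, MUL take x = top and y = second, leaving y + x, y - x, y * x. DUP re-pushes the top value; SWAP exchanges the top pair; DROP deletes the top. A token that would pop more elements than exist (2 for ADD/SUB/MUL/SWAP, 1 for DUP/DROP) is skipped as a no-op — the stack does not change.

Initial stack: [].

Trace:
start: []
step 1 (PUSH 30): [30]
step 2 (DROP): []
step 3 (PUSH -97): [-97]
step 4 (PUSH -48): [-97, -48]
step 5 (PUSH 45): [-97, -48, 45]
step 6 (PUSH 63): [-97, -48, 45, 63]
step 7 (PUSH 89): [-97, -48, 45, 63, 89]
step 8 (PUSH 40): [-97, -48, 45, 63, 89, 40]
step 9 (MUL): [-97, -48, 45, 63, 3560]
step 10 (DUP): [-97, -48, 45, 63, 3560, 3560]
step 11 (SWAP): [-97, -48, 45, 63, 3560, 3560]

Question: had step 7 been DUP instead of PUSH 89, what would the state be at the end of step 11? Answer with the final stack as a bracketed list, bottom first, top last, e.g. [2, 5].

[-97, -48, 45, 63, 2520, 2520]

(re-executing from step 7 with the substitution; state before step 7: [-97, -48, 45, 63])
step 7 (DUP): [-97, -48, 45, 63, 63]
step 8 (PUSH 40): [-97, -48, 45, 63, 63, 40]
step 9 (MUL): [-97, -48, 45, 63, 2520]
step 10 (DUP): [-97, -48, 45, 63, 2520, 2520]
step 11 (SWAP): [-97, -48, 45, 63, 2520, 2520]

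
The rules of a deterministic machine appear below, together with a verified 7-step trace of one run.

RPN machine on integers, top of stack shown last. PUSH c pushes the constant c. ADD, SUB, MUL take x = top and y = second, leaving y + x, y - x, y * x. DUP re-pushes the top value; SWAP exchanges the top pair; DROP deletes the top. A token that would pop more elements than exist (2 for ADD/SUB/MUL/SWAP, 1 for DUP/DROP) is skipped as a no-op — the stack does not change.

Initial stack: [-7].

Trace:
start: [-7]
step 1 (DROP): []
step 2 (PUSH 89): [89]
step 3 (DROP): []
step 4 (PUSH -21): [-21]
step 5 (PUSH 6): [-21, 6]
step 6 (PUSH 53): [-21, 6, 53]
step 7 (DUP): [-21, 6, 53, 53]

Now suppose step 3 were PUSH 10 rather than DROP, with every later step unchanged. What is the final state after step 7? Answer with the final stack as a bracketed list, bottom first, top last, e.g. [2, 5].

(re-executing from step 3 with the substitution; state before step 3: [89])
step 3 (PUSH 10): [89, 10]
step 4 (PUSH -21): [89, 10, -21]
step 5 (PUSH 6): [89, 10, -21, 6]
step 6 (PUSH 53): [89, 10, -21, 6, 53]
step 7 (DUP): [89, 10, -21, 6, 53, 53]

[89, 10, -21, 6, 53, 53]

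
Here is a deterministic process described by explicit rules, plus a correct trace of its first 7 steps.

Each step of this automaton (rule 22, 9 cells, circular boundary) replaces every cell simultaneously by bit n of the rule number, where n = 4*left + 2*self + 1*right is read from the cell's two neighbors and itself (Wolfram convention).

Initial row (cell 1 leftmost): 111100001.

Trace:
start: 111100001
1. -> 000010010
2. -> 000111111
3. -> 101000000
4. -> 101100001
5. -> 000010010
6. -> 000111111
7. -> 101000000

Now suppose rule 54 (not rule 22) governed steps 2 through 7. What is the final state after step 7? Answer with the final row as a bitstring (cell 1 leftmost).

101000000

(re-executing steps 2..7 under rule 54; state before step 2: 000010010)
2. -> 000111111
3. -> 101000000
4. -> 111100001
5. -> 000010010
6. -> 000111111
7. -> 101000000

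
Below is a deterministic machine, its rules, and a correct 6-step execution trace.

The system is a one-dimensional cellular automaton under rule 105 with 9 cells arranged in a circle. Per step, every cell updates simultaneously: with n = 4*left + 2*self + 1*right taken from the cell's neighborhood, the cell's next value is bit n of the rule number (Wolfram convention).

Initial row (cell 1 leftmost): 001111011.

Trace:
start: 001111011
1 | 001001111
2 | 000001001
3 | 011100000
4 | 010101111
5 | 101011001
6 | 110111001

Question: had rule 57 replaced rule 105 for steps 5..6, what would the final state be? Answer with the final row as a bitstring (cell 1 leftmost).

010110110

(re-executing steps 5..6 under rule 57; state before step 5: 010101111)
5 | 101011000
6 | 010110110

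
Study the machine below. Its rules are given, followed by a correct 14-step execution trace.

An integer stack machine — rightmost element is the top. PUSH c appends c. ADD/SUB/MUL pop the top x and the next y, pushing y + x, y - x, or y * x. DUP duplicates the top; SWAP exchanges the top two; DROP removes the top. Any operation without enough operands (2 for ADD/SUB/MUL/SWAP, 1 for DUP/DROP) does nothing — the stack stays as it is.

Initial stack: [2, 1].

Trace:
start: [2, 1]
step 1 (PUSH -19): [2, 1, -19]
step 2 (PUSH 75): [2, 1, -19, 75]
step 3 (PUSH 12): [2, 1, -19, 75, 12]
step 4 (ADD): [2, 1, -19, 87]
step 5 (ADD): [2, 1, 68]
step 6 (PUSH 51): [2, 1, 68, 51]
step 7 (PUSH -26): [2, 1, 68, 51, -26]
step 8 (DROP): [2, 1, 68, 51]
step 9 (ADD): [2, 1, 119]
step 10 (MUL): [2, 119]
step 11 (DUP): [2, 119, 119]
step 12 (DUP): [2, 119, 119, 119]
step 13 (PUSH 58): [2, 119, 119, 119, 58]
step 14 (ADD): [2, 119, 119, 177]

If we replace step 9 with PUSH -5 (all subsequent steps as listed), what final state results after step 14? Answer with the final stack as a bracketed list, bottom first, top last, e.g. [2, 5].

[2, 1, 68, -255, -255, -197]

(re-executing from step 9 with the substitution; state before step 9: [2, 1, 68, 51])
step 9 (PUSH -5): [2, 1, 68, 51, -5]
step 10 (MUL): [2, 1, 68, -255]
step 11 (DUP): [2, 1, 68, -255, -255]
step 12 (DUP): [2, 1, 68, -255, -255, -255]
step 13 (PUSH 58): [2, 1, 68, -255, -255, -255, 58]
step 14 (ADD): [2, 1, 68, -255, -255, -197]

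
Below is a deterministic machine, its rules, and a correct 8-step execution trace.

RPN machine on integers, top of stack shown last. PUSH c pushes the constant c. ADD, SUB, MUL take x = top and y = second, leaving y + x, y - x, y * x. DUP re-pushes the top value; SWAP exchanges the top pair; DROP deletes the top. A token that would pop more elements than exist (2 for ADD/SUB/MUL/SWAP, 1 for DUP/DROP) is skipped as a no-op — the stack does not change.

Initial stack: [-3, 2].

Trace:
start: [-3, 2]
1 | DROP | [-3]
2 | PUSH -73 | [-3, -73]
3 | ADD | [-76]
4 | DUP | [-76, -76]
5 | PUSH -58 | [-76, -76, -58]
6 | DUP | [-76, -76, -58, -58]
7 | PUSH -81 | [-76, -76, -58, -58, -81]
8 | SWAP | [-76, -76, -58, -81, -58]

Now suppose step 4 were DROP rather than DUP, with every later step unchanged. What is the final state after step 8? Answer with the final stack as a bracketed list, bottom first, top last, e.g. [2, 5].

[-58, -81, -58]

(re-executing from step 4 with the substitution; state before step 4: [-76])
4 | DROP | []
5 | PUSH -58 | [-58]
6 | DUP | [-58, -58]
7 | PUSH -81 | [-58, -58, -81]
8 | SWAP | [-58, -81, -58]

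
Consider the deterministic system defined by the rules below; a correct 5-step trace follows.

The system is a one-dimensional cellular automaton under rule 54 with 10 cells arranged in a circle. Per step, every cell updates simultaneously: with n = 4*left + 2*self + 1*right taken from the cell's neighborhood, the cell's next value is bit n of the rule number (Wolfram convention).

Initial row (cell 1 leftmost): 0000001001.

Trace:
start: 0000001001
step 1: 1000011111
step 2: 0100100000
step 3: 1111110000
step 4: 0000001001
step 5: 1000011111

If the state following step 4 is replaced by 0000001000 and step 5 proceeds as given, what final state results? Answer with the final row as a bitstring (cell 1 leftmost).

state after step 4 := 0000001000
step 5: 0000011100

0000011100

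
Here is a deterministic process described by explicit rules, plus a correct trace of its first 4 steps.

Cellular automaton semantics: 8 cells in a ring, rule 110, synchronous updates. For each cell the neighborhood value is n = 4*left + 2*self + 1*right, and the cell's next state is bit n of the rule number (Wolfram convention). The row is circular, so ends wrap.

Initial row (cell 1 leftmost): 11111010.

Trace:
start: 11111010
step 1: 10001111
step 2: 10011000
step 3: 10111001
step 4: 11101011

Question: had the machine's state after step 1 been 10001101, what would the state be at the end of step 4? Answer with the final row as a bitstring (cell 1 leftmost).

state after step 1 := 10001101
step 2: 10011111
step 3: 10110000
step 4: 11110001

11110001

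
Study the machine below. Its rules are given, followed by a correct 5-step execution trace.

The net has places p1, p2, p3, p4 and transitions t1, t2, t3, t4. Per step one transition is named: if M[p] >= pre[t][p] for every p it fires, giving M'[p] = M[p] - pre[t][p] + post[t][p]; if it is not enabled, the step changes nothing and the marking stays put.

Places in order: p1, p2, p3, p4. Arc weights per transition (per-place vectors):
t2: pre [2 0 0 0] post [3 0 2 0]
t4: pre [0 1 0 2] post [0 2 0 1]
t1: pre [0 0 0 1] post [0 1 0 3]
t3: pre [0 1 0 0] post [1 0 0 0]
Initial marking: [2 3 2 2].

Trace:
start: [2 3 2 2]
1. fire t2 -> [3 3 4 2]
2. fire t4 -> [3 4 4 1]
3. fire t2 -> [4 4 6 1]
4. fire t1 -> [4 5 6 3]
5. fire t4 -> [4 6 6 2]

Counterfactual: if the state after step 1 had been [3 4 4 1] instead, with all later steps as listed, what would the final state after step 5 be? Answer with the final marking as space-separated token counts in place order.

4 6 6 2

state after step 1 := [3 4 4 1]
2. fire t4 -> [3 4 4 1]
3. fire t2 -> [4 4 6 1]
4. fire t1 -> [4 5 6 3]
5. fire t4 -> [4 6 6 2]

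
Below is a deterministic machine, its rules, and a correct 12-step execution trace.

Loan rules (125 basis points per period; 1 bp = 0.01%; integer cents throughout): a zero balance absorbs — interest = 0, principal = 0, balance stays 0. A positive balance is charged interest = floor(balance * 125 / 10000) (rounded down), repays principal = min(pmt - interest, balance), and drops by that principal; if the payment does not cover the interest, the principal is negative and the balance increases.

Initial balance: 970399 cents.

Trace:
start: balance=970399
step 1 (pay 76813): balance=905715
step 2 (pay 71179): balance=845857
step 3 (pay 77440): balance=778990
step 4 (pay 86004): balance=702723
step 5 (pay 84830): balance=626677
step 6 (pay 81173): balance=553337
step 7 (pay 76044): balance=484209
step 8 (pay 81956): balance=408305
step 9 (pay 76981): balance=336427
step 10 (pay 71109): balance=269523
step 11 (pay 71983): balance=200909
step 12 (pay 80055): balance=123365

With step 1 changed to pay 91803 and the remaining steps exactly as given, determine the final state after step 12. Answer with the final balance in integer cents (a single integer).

(re-executing from step 1 with the substitution; state before step 1: balance=970399)
step 1 (pay 91803): balance=890725
step 2 (pay 71179): balance=830680
step 3 (pay 77440): balance=763623
step 4 (pay 86004): balance=687164
step 5 (pay 84830): balance=610923
step 6 (pay 81173): balance=537386
step 7 (pay 76044): balance=468059
step 8 (pay 81956): balance=391953
step 9 (pay 76981): balance=319871
step 10 (pay 71109): balance=252760
step 11 (pay 71983): balance=183936
step 12 (pay 80055): balance=106180

106180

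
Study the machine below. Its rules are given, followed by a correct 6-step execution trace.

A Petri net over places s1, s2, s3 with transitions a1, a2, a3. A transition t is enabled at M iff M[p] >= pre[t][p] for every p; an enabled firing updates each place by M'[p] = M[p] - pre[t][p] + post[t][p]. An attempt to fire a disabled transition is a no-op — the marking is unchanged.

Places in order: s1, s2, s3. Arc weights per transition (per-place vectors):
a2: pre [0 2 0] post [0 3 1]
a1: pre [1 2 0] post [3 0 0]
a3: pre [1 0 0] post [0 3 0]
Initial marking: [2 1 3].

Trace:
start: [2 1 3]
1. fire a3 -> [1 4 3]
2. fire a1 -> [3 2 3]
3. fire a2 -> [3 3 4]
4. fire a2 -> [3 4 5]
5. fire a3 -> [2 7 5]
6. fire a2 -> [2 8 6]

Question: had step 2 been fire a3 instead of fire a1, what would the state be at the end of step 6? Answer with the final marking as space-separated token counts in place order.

(re-executing from step 2 with the substitution; state before step 2: [1 4 3])
2. fire a3 -> [0 7 3]
3. fire a2 -> [0 8 4]
4. fire a2 -> [0 9 5]
5. fire a3 -> [0 9 5]
6. fire a2 -> [0 10 6]

0 10 6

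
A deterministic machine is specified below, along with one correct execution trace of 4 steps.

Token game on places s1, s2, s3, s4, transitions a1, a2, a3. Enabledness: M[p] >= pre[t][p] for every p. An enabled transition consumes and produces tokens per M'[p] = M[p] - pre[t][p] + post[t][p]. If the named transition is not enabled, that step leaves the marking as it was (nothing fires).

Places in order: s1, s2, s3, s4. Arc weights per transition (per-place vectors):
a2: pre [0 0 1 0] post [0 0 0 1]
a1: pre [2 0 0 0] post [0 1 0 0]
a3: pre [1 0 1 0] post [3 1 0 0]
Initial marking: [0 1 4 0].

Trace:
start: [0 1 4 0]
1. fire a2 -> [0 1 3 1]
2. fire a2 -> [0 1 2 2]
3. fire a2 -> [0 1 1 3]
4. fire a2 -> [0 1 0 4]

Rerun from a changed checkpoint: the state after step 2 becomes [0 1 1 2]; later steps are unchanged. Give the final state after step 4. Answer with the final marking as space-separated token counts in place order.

0 1 0 3

state after step 2 := [0 1 1 2]
3. fire a2 -> [0 1 0 3]
4. fire a2 -> [0 1 0 3]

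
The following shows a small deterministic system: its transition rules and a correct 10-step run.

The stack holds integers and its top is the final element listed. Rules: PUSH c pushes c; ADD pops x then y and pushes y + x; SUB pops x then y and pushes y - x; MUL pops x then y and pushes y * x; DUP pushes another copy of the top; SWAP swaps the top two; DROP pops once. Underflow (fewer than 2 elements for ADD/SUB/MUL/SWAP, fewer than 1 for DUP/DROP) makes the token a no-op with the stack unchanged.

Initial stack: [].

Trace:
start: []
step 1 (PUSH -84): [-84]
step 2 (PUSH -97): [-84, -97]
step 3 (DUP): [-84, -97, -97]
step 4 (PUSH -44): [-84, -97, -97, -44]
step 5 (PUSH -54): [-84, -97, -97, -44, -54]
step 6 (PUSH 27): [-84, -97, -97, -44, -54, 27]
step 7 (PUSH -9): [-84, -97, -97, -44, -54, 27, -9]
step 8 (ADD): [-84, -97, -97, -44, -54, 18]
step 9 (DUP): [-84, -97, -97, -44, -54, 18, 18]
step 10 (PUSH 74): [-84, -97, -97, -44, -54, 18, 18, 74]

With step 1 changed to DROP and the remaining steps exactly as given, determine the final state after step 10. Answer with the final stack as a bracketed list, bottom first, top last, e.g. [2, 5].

(re-executing from step 1 with the substitution; state before step 1: [])
step 1 (DROP): []
step 2 (PUSH -97): [-97]
step 3 (DUP): [-97, -97]
step 4 (PUSH -44): [-97, -97, -44]
step 5 (PUSH -54): [-97, -97, -44, -54]
step 6 (PUSH 27): [-97, -97, -44, -54, 27]
step 7 (PUSH -9): [-97, -97, -44, -54, 27, -9]
step 8 (ADD): [-97, -97, -44, -54, 18]
step 9 (DUP): [-97, -97, -44, -54, 18, 18]
step 10 (PUSH 74): [-97, -97, -44, -54, 18, 18, 74]

[-97, -97, -44, -54, 18, 18, 74]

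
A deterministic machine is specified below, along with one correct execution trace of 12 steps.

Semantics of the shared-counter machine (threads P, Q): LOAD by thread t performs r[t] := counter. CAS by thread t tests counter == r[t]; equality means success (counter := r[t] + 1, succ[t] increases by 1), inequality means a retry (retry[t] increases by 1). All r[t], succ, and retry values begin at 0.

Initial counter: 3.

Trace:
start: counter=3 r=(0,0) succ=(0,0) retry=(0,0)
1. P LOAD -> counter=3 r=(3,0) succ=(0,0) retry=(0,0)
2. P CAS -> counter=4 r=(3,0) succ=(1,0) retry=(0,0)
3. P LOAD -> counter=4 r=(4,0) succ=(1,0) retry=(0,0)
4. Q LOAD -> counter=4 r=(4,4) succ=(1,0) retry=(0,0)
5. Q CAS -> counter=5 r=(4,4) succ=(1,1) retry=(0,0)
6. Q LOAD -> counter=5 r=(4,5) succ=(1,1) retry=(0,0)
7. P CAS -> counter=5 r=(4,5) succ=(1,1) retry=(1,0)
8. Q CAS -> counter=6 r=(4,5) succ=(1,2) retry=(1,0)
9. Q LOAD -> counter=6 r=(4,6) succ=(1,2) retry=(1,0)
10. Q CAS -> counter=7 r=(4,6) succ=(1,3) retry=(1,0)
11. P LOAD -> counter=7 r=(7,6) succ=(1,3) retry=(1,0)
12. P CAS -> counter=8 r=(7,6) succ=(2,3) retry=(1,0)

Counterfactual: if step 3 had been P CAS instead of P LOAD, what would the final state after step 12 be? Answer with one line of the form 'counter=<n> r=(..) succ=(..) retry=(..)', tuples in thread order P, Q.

(re-executing from step 3 with the substitution; state before step 3: counter=4 r=(3,0) succ=(1,0) retry=(0,0))
3. P CAS -> counter=4 r=(3,0) succ=(1,0) retry=(1,0)
4. Q LOAD -> counter=4 r=(3,4) succ=(1,0) retry=(1,0)
5. Q CAS -> counter=5 r=(3,4) succ=(1,1) retry=(1,0)
6. Q LOAD -> counter=5 r=(3,5) succ=(1,1) retry=(1,0)
7. P CAS -> counter=5 r=(3,5) succ=(1,1) retry=(2,0)
8. Q CAS -> counter=6 r=(3,5) succ=(1,2) retry=(2,0)
9. Q LOAD -> counter=6 r=(3,6) succ=(1,2) retry=(2,0)
10. Q CAS -> counter=7 r=(3,6) succ=(1,3) retry=(2,0)
11. P LOAD -> counter=7 r=(7,6) succ=(1,3) retry=(2,0)
12. P CAS -> counter=8 r=(7,6) succ=(2,3) retry=(2,0)

counter=8 r=(7,6) succ=(2,3) retry=(2,0)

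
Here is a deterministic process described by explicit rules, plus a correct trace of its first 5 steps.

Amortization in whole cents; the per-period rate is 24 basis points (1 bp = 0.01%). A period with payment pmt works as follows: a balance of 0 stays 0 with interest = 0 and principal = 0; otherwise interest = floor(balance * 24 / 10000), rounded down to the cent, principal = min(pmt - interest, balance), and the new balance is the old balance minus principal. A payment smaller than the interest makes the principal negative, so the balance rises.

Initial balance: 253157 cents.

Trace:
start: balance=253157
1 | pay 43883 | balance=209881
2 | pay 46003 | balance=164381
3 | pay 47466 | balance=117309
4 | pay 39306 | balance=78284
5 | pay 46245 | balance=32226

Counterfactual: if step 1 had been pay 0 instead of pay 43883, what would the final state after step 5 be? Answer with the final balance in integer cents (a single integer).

(re-executing from step 1 with the substitution; state before step 1: balance=253157)
1 | pay 0 | balance=253764
2 | pay 46003 | balance=208370
3 | pay 47466 | balance=161404
4 | pay 39306 | balance=122485
5 | pay 46245 | balance=76533

76533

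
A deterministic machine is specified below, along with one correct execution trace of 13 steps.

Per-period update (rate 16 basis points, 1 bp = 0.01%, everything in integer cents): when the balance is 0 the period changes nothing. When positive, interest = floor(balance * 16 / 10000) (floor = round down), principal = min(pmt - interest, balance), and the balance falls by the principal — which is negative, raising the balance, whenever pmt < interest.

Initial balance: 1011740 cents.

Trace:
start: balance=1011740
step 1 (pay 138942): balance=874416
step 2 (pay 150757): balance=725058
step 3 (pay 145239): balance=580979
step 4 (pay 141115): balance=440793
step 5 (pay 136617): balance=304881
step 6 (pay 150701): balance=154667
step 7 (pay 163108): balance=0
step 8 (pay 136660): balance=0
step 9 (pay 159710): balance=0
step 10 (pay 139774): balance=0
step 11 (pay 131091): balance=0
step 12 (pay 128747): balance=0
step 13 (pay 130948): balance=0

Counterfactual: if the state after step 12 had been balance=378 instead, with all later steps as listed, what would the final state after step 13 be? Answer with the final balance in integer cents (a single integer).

state after step 12 := balance=378
step 13 (pay 130948): balance=0

0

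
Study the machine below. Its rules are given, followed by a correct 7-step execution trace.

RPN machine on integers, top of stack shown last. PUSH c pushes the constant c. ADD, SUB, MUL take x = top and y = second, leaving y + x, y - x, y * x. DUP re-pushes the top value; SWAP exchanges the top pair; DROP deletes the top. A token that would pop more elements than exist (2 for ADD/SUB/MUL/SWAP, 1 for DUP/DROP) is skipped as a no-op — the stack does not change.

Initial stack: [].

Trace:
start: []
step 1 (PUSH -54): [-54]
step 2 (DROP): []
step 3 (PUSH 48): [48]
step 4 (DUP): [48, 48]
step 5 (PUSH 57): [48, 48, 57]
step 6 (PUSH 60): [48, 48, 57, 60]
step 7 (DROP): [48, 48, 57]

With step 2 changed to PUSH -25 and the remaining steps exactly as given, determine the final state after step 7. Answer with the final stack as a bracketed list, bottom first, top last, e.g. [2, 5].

[-54, -25, 48, 48, 57]

(re-executing from step 2 with the substitution; state before step 2: [-54])
step 2 (PUSH -25): [-54, -25]
step 3 (PUSH 48): [-54, -25, 48]
step 4 (DUP): [-54, -25, 48, 48]
step 5 (PUSH 57): [-54, -25, 48, 48, 57]
step 6 (PUSH 60): [-54, -25, 48, 48, 57, 60]
step 7 (DROP): [-54, -25, 48, 48, 57]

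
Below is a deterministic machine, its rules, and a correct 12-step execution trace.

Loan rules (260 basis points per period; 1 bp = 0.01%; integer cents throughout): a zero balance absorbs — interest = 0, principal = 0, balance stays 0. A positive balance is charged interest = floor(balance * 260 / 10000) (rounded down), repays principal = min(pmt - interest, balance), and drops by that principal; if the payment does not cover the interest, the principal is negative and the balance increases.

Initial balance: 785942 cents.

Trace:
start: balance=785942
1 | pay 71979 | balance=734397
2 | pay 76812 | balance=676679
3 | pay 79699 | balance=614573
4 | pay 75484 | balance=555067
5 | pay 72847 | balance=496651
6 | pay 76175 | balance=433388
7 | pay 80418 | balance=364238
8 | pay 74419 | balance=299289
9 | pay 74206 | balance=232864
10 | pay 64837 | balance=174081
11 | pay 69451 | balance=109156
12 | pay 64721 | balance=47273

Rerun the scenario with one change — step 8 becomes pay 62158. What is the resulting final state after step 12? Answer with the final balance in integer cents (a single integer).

60859

(re-executing from step 8 with the substitution; state before step 8: balance=364238)
8 | pay 62158 | balance=311550
9 | pay 74206 | balance=245444
10 | pay 64837 | balance=186988
11 | pay 69451 | balance=122398
12 | pay 64721 | balance=60859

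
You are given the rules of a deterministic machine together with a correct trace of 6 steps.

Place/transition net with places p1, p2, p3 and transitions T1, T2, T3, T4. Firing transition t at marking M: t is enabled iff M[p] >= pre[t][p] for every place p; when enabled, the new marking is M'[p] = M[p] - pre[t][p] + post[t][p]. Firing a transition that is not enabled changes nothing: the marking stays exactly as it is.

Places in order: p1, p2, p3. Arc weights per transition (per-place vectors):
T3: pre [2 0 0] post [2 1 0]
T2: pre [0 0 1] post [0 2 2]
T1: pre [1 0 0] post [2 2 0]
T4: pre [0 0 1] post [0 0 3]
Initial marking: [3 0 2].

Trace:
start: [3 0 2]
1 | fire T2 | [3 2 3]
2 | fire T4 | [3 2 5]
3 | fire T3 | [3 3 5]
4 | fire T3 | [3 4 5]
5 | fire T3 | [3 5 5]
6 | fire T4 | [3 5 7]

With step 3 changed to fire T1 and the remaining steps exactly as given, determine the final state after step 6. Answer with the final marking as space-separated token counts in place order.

4 6 7

(re-executing from step 3 with the substitution; state before step 3: [3 2 5])
3 | fire T1 | [4 4 5]
4 | fire T3 | [4 5 5]
5 | fire T3 | [4 6 5]
6 | fire T4 | [4 6 7]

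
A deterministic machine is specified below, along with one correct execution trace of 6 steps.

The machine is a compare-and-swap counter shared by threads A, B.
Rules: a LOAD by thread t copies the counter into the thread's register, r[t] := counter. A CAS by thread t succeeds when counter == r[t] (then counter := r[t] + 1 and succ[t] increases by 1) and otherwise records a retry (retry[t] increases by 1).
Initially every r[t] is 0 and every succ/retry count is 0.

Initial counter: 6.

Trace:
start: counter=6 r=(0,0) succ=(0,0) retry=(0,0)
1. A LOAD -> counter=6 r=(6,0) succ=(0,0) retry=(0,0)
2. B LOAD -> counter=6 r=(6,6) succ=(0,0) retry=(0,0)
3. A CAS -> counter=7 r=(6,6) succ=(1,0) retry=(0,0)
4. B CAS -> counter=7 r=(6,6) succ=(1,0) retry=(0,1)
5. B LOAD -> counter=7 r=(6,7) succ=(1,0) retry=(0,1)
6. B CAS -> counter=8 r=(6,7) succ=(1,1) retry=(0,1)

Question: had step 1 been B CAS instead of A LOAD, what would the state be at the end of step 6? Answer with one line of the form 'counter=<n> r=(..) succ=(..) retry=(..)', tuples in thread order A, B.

counter=8 r=(0,7) succ=(0,2) retry=(1,1)

(re-executing from step 1 with the substitution; state before step 1: counter=6 r=(0,0) succ=(0,0) retry=(0,0))
1. B CAS -> counter=6 r=(0,0) succ=(0,0) retry=(0,1)
2. B LOAD -> counter=6 r=(0,6) succ=(0,0) retry=(0,1)
3. A CAS -> counter=6 r=(0,6) succ=(0,0) retry=(1,1)
4. B CAS -> counter=7 r=(0,6) succ=(0,1) retry=(1,1)
5. B LOAD -> counter=7 r=(0,7) succ=(0,1) retry=(1,1)
6. B CAS -> counter=8 r=(0,7) succ=(0,2) retry=(1,1)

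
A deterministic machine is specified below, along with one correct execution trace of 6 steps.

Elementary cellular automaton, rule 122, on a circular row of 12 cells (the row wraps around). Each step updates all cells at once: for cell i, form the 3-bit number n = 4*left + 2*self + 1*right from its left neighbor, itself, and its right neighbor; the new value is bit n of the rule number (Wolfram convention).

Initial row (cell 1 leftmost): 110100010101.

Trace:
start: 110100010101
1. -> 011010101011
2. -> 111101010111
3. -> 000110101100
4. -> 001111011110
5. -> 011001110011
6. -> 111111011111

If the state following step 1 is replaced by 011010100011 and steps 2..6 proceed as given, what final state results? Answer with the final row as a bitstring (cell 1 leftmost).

111111011111

state after step 1 := 011010100011
2. -> 111101010111
3. -> 000110101100
4. -> 001111011110
5. -> 011001110011
6. -> 111111011111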